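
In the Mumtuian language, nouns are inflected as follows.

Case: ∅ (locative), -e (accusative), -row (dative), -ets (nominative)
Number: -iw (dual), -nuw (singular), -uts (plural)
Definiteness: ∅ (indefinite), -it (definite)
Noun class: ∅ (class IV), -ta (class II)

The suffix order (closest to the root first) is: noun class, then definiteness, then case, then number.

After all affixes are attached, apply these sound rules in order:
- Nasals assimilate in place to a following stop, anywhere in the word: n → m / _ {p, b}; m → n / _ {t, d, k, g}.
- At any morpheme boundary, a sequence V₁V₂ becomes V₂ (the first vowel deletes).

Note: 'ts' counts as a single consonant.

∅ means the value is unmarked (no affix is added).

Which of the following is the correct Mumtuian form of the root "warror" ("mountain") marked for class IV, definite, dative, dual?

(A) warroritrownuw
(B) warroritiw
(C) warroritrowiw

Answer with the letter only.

C

noun class = class IV: zero marking, form stays warror.
Attach definiteness definite -it → warrorit.
Attach case dative -row → warroritrow.
Attach number dual -iw → warroritrowiw.
Nasal assimilation: no change.
Vowel deletion: no change.
So the correct form is warroritrowiw, option (C).
(A) warroritrownuw is wrong: it uses singular instead of dual for number.
(B) warroritiw is wrong: it uses locative instead of dative for case.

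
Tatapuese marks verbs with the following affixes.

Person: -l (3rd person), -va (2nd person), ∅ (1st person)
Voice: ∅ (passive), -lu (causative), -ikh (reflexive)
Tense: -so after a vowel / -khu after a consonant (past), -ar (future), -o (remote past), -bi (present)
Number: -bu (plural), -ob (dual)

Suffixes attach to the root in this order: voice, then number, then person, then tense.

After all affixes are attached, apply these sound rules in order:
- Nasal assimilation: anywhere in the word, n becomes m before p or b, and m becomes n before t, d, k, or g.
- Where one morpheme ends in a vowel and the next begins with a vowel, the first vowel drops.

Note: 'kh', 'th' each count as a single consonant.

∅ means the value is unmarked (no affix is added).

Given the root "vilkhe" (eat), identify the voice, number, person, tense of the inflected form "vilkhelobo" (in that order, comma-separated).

causative, dual, 1st person, remote past

Segment: vilkhe-lu-ob-o.
voice: -lu → causative.
number: -ob → dual.
person: ∅ → 1st person.
tense: -o → remote past.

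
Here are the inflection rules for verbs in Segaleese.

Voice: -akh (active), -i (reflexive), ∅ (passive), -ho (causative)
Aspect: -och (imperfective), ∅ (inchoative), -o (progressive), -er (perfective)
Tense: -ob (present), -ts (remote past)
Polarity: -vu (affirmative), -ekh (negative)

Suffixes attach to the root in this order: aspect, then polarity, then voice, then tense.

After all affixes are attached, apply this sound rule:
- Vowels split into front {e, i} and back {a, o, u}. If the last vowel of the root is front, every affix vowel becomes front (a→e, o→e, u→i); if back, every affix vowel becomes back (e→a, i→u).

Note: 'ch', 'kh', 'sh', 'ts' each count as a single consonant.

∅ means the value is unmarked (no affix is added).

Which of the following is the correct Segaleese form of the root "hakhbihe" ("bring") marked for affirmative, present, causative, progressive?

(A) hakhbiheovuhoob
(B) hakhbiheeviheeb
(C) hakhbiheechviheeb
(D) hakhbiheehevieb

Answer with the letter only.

Attach aspect progressive -o → hakhbiheo.
Attach polarity affirmative -vu → hakhbiheovu.
Attach voice causative -ho → hakhbiheovuho.
Attach tense present -ob → hakhbiheovuhoob.
Apply vowel harmony: hakhbiheovuhoob → hakhbiheeviheeb.
So the correct form is hakhbiheeviheeb, option (B).
(A) hakhbiheovuhoob is wrong: it fails to apply the sound rule(s).
(C) hakhbiheechviheeb is wrong: it uses imperfective instead of progressive for aspect.
(D) hakhbiheehevieb is wrong: it has the affixes in the wrong order.

B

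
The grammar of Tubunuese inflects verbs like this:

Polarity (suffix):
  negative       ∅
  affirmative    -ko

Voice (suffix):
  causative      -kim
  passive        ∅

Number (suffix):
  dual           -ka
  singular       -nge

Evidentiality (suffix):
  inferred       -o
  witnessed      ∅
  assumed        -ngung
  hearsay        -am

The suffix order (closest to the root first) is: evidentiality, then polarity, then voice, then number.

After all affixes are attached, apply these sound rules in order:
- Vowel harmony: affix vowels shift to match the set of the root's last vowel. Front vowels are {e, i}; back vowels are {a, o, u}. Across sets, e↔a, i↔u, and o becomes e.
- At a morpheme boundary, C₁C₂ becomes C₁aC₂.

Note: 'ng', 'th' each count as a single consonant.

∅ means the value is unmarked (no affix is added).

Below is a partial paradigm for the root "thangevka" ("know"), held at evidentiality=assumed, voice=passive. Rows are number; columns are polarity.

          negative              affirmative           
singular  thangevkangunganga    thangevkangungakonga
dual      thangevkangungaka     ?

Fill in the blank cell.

thangevkangungakoka

Attach evidentiality assumed -ngung → thangevkangung.
Attach polarity affirmative -ko → thangevkangungko.
voice = passive: zero marking, form stays thangevkangungko.
Attach number dual -ka → thangevkangungkoka.
Vowel harmony: no change.
Apply epenthesis: thangevkangungkoka → thangevkangungakoka.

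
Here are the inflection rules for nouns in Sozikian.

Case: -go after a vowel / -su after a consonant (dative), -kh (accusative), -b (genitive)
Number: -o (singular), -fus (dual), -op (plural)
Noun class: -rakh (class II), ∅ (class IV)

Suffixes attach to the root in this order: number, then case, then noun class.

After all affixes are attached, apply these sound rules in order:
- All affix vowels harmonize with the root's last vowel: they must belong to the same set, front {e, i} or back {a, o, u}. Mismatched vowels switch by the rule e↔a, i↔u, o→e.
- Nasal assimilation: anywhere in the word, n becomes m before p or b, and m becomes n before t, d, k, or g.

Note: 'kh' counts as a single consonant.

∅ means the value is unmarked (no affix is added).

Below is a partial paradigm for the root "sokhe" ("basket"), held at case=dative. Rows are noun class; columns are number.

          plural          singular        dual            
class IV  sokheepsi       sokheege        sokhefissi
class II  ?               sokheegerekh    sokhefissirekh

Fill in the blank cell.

Attach number plural -op → sokheop.
Attach case dative -su (after consonant 'p') → sokheopsu.
Attach noun class class II -rakh → sokheopsurakh.
Apply vowel harmony: sokheopsurakh → sokheepsirekh.
Nasal assimilation: no change.

sokheepsirekh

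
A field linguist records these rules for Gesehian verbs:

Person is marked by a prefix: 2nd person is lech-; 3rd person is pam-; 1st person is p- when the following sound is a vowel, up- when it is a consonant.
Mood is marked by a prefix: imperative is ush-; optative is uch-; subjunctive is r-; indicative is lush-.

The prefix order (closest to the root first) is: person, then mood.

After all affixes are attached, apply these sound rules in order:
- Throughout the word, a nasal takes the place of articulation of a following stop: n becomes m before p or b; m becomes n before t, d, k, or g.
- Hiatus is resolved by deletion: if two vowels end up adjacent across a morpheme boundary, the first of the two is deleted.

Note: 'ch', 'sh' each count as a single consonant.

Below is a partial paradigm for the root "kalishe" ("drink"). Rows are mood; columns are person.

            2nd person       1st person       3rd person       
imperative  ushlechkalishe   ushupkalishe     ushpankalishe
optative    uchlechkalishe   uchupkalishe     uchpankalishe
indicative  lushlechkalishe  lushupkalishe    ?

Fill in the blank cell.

lushpankalishe

Attach person 3rd person pam- → pamkalishe.
Attach mood indicative lush- → lushpamkalishe.
Apply nasal assimilation: lushpamkalishe → lushpankalishe.
Vowel deletion: no change.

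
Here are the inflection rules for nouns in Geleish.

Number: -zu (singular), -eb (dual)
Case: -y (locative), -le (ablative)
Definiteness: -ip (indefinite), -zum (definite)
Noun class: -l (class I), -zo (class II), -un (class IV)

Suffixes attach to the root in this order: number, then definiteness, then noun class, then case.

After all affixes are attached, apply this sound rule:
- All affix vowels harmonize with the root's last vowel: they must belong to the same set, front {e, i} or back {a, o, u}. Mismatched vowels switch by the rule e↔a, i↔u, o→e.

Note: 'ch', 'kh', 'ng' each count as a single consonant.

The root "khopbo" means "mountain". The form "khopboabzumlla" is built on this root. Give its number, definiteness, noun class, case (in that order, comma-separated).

dual, definite, class I, ablative

Segment: khopbo-eb-zum-l-le.
number: -eb → dual.
definiteness: -zum → definite.
noun class: -l → class I.
case: -le → ablative.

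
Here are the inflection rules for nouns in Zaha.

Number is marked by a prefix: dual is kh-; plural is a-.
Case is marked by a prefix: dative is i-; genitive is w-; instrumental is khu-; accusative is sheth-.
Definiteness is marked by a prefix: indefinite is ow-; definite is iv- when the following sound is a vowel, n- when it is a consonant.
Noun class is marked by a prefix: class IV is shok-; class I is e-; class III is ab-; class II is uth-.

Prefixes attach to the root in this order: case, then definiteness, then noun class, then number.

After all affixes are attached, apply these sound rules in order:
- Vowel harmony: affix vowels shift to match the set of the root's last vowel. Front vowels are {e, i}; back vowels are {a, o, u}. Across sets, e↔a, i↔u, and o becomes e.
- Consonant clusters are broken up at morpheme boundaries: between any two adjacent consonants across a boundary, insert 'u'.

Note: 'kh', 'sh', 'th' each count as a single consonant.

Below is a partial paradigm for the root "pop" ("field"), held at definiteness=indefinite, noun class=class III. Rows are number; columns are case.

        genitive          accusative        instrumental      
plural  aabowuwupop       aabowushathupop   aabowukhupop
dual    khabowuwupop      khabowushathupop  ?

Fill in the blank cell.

Attach case instrumental khu- → khupop.
Attach definiteness indefinite ow- → owkhupop.
Attach noun class class III ab- → abowkhupop.
Attach number dual kh- → khabowkhupop.
Vowel harmony: no change.
Apply epenthesis: khabowkhupop → khabowukhupop.

khabowukhupop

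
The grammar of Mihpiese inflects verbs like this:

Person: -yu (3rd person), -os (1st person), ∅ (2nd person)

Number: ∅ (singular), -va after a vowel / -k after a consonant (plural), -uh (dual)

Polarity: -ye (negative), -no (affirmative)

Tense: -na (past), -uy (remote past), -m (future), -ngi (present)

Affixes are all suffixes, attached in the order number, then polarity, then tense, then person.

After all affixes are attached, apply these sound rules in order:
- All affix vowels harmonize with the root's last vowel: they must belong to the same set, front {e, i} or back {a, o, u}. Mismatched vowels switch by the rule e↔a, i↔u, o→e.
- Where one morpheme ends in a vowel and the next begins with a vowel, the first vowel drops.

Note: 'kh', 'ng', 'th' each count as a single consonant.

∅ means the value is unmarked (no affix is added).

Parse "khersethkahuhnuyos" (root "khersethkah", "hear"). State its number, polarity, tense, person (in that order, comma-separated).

Segment: khersethkah-uh-no-uy-os.
number: -uh → dual.
polarity: -no → affirmative.
tense: -uy → remote past.
person: -os → 1st person.

dual, affirmative, remote past, 1st person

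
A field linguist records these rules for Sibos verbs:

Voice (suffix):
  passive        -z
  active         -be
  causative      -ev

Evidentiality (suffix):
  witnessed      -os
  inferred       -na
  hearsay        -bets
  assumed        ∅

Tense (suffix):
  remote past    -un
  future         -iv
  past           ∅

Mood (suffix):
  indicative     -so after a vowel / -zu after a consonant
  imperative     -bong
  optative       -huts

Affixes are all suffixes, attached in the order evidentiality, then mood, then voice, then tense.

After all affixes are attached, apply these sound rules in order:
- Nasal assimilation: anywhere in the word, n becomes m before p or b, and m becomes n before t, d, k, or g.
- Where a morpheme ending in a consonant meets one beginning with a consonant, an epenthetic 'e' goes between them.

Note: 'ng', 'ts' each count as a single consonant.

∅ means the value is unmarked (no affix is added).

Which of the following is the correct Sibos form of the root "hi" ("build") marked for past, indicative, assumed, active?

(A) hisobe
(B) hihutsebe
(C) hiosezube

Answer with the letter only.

evidentiality = assumed: zero marking, form stays hi.
Attach mood indicative -so (after vowel 'i') → hiso.
Attach voice active -be → hisobe.
tense = past: zero marking, form stays hisobe.
Nasal assimilation: no change.
Epenthesis: no change.
So the correct form is hisobe, option (A).
(B) hihutsebe is wrong: it uses optative instead of indicative for mood.
(C) hiosezube is wrong: it uses witnessed instead of assumed for evidentiality.

A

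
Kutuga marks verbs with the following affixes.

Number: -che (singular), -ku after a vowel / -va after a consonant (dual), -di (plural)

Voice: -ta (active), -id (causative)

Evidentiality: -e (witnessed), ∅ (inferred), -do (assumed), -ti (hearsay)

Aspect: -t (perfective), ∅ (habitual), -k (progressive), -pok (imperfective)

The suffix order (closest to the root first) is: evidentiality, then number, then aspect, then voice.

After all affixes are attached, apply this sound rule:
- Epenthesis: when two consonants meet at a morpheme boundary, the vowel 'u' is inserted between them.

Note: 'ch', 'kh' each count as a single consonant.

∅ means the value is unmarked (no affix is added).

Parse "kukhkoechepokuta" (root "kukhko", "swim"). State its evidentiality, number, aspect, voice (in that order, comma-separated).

Segment: kukhko-e-che-pok-ta.
evidentiality: -e → witnessed.
number: -che → singular.
aspect: -pok → imperfective.
voice: -ta → active.

witnessed, singular, imperfective, active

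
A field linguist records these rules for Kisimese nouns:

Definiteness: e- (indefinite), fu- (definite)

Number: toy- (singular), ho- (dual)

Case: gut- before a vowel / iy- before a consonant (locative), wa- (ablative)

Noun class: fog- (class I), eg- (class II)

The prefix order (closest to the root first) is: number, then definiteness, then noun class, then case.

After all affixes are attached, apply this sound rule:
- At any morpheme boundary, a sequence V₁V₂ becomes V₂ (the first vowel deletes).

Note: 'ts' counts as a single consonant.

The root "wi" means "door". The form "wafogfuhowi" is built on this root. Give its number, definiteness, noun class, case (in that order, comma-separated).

Segment: wa-fog-fu-ho-wi.
number: ho- → dual.
definiteness: fu- → definite.
noun class: fog- → class I.
case: wa- → ablative.

dual, definite, class I, ablative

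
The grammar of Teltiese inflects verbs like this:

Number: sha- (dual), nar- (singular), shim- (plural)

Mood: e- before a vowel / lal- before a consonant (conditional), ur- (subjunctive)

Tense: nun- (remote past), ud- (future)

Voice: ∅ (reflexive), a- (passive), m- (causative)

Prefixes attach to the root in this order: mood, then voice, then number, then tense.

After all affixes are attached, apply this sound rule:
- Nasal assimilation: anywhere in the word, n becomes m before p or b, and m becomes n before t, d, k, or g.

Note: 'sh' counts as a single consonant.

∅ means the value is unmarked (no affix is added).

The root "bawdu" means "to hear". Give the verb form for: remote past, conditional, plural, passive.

nunshimalalbawdu

Attach mood conditional lal- (before consonant 'b') → lalbawdu.
Attach voice passive a- → alalbawdu.
Attach number plural shim- → shimalalbawdu.
Attach tense remote past nun- → nunshimalalbawdu.
Nasal assimilation: no change.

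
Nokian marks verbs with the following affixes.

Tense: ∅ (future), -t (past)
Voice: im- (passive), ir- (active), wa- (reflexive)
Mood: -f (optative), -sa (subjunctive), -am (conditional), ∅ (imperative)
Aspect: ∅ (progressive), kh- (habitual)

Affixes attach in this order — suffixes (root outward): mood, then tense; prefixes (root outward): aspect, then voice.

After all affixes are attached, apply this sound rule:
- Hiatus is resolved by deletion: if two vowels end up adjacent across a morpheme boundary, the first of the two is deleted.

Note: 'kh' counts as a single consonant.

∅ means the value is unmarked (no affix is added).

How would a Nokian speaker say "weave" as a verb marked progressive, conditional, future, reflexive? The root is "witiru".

Attach mood conditional -am → witiruam.
aspect = progressive: zero marking, form stays witiruam.
tense = future: zero marking, form stays witiruam.
Attach voice reflexive wa- → wawitiruam.
Apply vowel deletion: wawitiruam → wawitiram.

wawitiram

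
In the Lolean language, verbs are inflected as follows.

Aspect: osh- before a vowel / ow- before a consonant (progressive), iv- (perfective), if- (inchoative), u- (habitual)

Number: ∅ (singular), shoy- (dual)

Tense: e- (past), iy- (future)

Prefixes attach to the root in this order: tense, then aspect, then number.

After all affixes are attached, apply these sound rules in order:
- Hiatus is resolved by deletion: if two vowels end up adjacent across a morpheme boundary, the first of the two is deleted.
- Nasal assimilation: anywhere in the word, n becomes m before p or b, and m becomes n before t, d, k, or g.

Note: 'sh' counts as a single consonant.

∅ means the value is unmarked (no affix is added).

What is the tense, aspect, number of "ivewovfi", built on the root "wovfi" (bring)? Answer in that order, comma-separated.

Segment: iv-e-wovfi.
tense: e- → past.
aspect: iv- → perfective.
number: ∅ → singular.

past, perfective, singular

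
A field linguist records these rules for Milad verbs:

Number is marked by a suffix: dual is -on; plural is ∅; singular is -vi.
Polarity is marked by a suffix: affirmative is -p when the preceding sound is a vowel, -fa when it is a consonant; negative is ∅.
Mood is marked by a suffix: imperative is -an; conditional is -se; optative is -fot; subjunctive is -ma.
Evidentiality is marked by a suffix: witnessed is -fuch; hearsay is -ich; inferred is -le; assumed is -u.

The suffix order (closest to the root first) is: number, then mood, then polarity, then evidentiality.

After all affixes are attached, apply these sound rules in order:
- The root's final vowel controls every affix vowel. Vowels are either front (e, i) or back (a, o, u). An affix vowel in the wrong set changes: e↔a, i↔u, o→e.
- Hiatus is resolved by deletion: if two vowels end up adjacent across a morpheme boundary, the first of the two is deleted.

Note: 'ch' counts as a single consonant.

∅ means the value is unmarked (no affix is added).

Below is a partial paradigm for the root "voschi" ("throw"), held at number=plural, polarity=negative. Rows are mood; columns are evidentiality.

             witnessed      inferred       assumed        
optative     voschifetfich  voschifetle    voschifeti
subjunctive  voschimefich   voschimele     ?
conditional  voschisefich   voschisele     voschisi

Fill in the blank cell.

number = plural: zero marking, form stays voschi.
Attach mood subjunctive -ma → voschima.
polarity = negative: zero marking, form stays voschima.
Attach evidentiality assumed -u → voschimau.
Apply vowel harmony: voschimau → voschimei.
Apply vowel deletion: voschimei → voschimi.

voschimi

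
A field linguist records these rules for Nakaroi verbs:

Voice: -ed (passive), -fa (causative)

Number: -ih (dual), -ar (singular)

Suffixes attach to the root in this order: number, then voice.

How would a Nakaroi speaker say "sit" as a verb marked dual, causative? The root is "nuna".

nunaihfa

Attach number dual -ih → nunaih.
Attach voice causative -fa → nunaihfa.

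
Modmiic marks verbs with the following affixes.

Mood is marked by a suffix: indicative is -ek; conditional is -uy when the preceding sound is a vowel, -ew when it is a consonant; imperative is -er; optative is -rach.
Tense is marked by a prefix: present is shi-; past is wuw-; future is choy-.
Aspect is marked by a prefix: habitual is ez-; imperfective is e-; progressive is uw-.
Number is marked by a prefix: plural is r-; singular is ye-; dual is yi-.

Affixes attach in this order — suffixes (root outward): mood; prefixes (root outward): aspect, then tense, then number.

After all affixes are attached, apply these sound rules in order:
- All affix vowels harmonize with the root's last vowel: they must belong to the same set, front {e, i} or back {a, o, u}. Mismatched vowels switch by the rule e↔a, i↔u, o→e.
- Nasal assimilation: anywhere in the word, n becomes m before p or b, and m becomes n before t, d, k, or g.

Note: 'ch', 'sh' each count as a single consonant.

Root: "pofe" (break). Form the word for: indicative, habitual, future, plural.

rcheyezpofeek

Attach aspect habitual ez- → ezpofe.
Attach tense future choy- → choyezpofe.
Attach number plural r- → rchoyezpofe.
Attach mood indicative -ek → rchoyezpofeek.
Apply vowel harmony: rchoyezpofeek → rcheyezpofeek.
Nasal assimilation: no change.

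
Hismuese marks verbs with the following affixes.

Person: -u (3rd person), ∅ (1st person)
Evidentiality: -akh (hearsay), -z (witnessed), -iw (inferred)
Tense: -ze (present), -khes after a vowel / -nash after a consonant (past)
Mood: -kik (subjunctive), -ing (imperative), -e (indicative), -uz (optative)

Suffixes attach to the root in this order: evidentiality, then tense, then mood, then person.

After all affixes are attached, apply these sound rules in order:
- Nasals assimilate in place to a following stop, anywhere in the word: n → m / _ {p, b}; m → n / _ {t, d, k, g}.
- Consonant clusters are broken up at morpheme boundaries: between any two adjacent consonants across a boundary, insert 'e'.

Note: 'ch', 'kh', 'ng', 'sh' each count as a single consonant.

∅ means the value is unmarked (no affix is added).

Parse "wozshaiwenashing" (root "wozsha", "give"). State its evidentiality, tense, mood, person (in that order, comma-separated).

Segment: wozsha-iw-nash-ing.
evidentiality: -iw → inferred.
tense: -khes/nash → past.
mood: -ing → imperative.
person: ∅ → 1st person.

inferred, past, imperative, 1st person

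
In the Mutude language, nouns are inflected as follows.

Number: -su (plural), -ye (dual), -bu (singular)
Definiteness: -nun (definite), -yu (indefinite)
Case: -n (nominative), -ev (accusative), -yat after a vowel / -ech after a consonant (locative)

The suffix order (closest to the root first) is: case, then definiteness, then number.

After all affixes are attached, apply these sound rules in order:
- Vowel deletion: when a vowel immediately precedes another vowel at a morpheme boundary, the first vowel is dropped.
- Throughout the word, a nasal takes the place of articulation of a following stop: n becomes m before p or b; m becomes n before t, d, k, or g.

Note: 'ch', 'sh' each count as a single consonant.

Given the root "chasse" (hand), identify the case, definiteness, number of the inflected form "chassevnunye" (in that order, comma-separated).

accusative, definite, dual

Segment: chasse-ev-nun-ye.
case: -ev → accusative.
definiteness: -nun → definite.
number: -ye → dual.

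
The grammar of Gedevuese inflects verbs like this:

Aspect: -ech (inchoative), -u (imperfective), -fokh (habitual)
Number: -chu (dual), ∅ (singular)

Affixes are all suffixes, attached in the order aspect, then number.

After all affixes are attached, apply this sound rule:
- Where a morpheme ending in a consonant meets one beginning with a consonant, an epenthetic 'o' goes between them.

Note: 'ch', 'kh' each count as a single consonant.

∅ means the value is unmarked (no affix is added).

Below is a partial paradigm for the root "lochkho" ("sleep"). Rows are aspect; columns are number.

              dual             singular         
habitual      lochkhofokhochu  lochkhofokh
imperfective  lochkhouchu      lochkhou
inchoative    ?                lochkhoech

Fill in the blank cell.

lochkhoechochu

Attach aspect inchoative -ech → lochkhoech.
Attach number dual -chu → lochkhoechchu.
Apply epenthesis: lochkhoechchu → lochkhoechochu.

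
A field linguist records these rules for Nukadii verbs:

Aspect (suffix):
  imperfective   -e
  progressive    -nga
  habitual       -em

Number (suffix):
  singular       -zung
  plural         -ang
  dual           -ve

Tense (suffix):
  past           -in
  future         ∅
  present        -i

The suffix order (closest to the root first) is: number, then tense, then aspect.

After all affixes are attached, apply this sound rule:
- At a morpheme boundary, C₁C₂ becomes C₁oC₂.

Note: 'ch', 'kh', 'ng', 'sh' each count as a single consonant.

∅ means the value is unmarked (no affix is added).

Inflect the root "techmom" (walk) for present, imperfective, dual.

techmomoveie

Attach number dual -ve → techmomve.
Attach tense present -i → techmomvei.
Attach aspect imperfective -e → techmomveie.
Apply epenthesis: techmomveie → techmomoveie.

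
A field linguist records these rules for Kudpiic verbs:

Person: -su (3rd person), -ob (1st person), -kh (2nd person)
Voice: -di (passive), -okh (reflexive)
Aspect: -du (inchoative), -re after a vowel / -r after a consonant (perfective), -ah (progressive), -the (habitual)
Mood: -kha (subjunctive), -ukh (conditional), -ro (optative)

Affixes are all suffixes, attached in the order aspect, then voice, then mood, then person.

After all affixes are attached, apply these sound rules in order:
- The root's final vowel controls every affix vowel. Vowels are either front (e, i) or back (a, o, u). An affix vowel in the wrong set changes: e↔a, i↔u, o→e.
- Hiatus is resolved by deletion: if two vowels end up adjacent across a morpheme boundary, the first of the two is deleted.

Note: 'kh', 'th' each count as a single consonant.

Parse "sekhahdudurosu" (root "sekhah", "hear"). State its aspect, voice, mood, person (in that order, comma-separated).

inchoative, passive, optative, 3rd person

Segment: sekhah-du-di-ro-su.
aspect: -du → inchoative.
voice: -di → passive.
mood: -ro → optative.
person: -su → 3rd person.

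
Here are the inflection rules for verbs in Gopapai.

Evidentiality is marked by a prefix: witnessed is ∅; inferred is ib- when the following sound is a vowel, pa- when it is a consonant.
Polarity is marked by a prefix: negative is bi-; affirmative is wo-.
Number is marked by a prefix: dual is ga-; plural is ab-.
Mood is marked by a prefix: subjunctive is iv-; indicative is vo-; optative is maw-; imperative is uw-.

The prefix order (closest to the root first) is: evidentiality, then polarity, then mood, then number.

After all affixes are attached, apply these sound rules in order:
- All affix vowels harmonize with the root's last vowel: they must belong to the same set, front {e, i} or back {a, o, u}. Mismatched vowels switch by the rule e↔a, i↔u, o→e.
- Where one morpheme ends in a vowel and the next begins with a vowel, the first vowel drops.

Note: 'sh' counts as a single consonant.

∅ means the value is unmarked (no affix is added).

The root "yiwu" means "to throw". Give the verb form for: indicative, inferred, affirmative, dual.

gavowopayiwu

Attach evidentiality inferred pa- (before consonant 'y') → payiwu.
Attach polarity affirmative wo- → wopayiwu.
Attach mood indicative vo- → vowopayiwu.
Attach number dual ga- → gavowopayiwu.
Vowel harmony: no change.
Vowel deletion: no change.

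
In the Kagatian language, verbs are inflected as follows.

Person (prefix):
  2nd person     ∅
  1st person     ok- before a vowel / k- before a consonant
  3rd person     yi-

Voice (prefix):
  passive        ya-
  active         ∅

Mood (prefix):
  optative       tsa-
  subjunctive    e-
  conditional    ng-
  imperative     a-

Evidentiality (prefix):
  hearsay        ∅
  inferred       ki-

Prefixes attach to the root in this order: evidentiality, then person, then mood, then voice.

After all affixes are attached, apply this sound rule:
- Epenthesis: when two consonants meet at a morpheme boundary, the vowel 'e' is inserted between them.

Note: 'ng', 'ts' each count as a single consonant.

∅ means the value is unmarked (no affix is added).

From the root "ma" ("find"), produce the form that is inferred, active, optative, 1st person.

Attach evidentiality inferred ki- → kima.
Attach person 1st person k- (before consonant 'k') → kkima.
Attach mood optative tsa- → tsakkima.
voice = active: zero marking, form stays tsakkima.
Apply epenthesis: tsakkima → tsakekima.

tsakekima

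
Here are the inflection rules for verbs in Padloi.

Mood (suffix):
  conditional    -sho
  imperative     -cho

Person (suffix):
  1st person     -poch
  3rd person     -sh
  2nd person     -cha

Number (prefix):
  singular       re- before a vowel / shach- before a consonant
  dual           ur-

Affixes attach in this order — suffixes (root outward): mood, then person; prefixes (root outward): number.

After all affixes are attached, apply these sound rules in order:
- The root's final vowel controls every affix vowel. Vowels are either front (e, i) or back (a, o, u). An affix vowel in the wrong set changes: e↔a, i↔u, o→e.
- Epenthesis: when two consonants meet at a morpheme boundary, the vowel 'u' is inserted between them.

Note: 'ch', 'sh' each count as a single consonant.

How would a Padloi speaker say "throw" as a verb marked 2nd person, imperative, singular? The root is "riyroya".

shachuriyroyachocha

Attach mood imperative -cho → riyroyacho.
Attach person 2nd person -cha → riyroyachocha.
Attach number singular shach- (before consonant 'r') → shachriyroyachocha.
Vowel harmony: no change.
Apply epenthesis: shachriyroyachocha → shachuriyroyachocha.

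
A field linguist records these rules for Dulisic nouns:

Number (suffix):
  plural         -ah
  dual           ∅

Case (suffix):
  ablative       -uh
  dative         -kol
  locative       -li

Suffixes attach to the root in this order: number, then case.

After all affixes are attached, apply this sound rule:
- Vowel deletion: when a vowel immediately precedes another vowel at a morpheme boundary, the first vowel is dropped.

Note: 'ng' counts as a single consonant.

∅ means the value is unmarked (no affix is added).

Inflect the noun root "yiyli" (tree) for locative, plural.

yiylahli

Attach number plural -ah → yiyliah.
Attach case locative -li → yiyliahli.
Apply vowel deletion: yiyliahli → yiylahli.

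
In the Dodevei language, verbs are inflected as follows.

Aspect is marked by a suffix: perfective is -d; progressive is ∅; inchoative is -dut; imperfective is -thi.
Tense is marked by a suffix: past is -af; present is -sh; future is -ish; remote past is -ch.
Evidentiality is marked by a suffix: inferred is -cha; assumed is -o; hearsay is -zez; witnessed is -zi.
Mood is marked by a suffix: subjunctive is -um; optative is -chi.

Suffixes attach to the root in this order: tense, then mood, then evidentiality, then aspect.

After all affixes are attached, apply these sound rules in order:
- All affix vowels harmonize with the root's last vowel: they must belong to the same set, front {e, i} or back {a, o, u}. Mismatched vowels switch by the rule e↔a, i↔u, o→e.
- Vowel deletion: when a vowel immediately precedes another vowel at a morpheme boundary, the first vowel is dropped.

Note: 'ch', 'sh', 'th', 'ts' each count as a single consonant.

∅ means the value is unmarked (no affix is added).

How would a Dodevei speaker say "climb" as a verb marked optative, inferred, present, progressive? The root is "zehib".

Attach tense present -sh → zehibsh.
Attach mood optative -chi → zehibshchi.
Attach evidentiality inferred -cha → zehibshchicha.
aspect = progressive: zero marking, form stays zehibshchicha.
Apply vowel harmony: zehibshchicha → zehibshchiche.
Vowel deletion: no change.

zehibshchiche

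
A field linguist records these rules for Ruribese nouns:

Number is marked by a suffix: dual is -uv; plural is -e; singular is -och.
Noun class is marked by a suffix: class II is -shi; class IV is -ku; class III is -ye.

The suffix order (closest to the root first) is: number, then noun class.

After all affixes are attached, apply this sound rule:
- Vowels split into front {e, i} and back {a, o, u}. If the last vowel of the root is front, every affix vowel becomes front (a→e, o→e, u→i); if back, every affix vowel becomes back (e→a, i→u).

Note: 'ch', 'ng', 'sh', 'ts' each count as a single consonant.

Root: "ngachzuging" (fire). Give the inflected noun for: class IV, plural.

ngachzugingeki

Attach number plural -e → ngachzuginge.
Attach noun class class IV -ku → ngachzugingeku.
Apply vowel harmony: ngachzugingeku → ngachzugingeki.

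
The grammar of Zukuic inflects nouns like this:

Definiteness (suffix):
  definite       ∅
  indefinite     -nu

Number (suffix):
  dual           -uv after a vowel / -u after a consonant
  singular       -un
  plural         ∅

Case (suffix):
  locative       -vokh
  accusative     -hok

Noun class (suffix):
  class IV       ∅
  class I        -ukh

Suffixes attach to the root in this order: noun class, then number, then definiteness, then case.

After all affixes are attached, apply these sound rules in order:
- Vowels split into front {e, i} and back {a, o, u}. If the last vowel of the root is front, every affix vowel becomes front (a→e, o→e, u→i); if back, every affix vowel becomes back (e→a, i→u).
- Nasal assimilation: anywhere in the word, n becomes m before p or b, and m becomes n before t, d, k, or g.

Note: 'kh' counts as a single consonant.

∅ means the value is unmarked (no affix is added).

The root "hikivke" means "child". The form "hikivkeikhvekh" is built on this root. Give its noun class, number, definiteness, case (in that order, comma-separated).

Segment: hikivke-ukh-vokh.
noun class: -ukh → class I.
number: ∅ → plural.
definiteness: ∅ → definite.
case: -vokh → locative.

class I, plural, definite, locative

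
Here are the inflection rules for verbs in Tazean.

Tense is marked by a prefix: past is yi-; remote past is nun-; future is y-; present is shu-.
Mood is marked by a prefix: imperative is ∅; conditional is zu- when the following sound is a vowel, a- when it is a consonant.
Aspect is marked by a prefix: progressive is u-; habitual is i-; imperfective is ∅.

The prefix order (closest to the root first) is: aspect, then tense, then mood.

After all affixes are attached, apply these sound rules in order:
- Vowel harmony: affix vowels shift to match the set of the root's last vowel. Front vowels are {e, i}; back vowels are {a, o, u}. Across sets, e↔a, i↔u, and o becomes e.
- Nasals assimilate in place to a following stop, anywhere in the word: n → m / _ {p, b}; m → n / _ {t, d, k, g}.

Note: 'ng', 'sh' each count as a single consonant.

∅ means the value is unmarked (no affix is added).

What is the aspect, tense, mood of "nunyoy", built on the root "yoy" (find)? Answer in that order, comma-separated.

Segment: nun-yoy.
aspect: ∅ → imperfective.
tense: nun- → remote past.
mood: ∅ → imperative.

imperfective, remote past, imperative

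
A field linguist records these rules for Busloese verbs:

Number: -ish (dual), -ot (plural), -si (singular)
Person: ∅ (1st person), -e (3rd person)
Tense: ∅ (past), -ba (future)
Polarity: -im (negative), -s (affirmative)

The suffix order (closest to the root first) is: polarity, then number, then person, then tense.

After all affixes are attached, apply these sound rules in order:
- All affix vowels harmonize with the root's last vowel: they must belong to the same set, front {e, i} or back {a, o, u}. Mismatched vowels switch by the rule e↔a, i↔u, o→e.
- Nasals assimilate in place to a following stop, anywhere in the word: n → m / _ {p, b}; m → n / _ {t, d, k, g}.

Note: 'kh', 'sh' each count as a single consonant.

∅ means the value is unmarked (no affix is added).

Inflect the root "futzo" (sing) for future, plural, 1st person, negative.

futzoumotba

Attach polarity negative -im → futzoim.
Attach number plural -ot → futzoimot.
person = 1st person: zero marking, form stays futzoimot.
Attach tense future -ba → futzoimotba.
Apply vowel harmony: futzoimotba → futzoumotba.
Nasal assimilation: no change.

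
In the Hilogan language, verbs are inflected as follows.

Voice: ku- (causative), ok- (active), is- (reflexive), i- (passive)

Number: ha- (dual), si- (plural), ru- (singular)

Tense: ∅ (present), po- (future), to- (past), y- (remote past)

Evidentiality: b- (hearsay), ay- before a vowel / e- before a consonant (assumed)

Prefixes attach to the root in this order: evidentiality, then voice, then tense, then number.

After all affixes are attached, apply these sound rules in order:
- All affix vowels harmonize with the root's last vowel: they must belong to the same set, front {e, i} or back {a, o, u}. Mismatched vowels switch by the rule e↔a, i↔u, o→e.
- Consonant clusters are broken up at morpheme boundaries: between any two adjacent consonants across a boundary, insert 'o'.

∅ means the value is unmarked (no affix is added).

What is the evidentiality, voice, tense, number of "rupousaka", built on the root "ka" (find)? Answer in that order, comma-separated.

Segment: ru-po-is-e-ka.
evidentiality: ay/e- → assumed.
voice: is- → reflexive.
tense: po- → future.
number: ru- → singular.

assumed, reflexive, future, singular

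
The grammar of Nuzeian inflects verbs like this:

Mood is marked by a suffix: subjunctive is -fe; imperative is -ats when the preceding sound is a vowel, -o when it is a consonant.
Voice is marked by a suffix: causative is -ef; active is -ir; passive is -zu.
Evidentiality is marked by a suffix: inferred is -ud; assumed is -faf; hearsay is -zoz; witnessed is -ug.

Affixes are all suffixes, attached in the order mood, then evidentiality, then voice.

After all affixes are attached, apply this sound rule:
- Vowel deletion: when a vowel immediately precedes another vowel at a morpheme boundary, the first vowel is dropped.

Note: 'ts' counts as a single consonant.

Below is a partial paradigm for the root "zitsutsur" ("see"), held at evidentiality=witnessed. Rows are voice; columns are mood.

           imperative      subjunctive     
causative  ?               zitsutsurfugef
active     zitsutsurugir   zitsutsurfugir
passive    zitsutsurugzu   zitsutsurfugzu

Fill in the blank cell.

zitsutsurugef

Attach mood imperative -o (after consonant 'r') → zitsutsuro.
Attach evidentiality witnessed -ug → zitsutsuroug.
Attach voice causative -ef → zitsutsurougef.
Apply vowel deletion: zitsutsurougef → zitsutsurugef.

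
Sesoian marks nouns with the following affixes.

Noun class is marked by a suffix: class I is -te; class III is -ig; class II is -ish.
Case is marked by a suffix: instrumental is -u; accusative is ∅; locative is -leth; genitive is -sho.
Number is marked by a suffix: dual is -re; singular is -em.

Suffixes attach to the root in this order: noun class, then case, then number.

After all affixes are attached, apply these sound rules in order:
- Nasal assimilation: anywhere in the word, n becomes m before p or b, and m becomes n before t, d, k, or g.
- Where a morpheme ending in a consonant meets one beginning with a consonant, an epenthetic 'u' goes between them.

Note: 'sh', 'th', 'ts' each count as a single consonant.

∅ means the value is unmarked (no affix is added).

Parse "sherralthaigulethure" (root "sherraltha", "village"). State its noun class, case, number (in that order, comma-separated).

class III, locative, dual

Segment: sherraltha-ig-leth-re.
noun class: -ig → class III.
case: -leth → locative.
number: -re → dual.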